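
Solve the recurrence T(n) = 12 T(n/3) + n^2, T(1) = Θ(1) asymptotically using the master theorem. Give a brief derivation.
T(n) = Θ(n^(log_3 12))

Master theorem: compare f(n) = n^2 to n^(log_3 12) where log_3 12 ≈ 2.262. Since 2 < log_3 12, we have f(n) = O(n^(log_3 12 − ε)) for some ε > 0 — Case 1. Hence T(n) = Θ(n^(log_3 12)).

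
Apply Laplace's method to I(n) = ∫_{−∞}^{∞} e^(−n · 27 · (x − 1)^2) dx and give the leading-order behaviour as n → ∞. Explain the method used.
I(n) = sqrt(π/(27n))

Here φ(x) = 27 · (x − 1)^2 has its unique minimum at x* = 1 with φ(x*) = 0 and φ''(x*) = 54. Laplace's method gives
  I(n) ~ e^(−n φ(x*)) · sqrt(2π / (n · φ''(x*))) = sqrt(2π / (54n)) = sqrt(π/(27n)).
This is exact: substituting u = (x − 1)·sqrt(27n) gives I(n) = (1/sqrt(27n)) ∫_{−∞}^{∞} e^(−u^2) du = sqrt(π/(27n)).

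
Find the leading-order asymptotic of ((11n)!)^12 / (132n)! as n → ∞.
((11n)!)^12/(132n)! ~ ((2π·11n)^(11/2) / sqrt(12)) · 12^(−12·11n)  →  0

Write N = 11n. Stirling: N! ~ sqrt(2π N)(N/e)^N and (12N)! ~ sqrt(2π·12N)·(12N/e)^(12N).
  (N!)^12/(12N)! ~ (2π N)^(12/2) (N/e)^(12N) / [sqrt(2π·12N) (12N/e)^(12N)]
     = (2π N)^(12/2) / sqrt(2π·12N) · (N/(12N))^(12N)
     = (2π N)^((12−1)/2) / sqrt(12) · 12^(−12N).
Since 12^12 > 1, the factor 12^(−12N) decays exponentially, so the ratio → 0. Substituting N = 11n gives the stated form.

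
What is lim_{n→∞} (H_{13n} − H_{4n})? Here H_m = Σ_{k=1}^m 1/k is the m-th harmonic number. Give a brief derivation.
lim = ln(13/4)

Euler-Maclaurin gives H_m = ln m + γ + 1/(2m) + O(1/m^2). The γ and O(1/m) terms cancel in the difference:
  H_{13n} − H_{4n} = ln(13n) − ln(4n) + O(1/n) = ln(13/4) + O(1/n).
Hence the limit is ln(13/4).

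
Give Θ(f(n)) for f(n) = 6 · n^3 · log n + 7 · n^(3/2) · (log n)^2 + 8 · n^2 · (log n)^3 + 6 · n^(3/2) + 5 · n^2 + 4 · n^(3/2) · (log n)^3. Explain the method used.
f(n) ∈ Θ(n^3 · log n)

Compare the terms by growth order. For large n, n^a · (log n)^b dominates n^a' · (log n)^b' iff a > a', or (a = a' and b > b'). Ranking the 6 terms shows the dominant one is 6 · n^3 · log n. Hence f(n) ∈ Θ(n^3 · log n).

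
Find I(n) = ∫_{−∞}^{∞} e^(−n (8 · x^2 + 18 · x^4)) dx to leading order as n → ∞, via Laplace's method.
I(n) ~ sqrt(π/(8n))

φ(x) = 8 · x^2 + 18 · x^4 has its unique global minimum at x* = 0 (since φ'(x) = 16x + 72x^3 = 0 only at x = 0 for real x with both coefficients positive, and φ → ∞ as |x| → ∞). At x* = 0, φ(0) = 0 and φ''(0) = 16. Laplace's method then gives
  I(n) ~ sqrt(2π / (n · φ''(0))) · e^(−n φ(0)) = sqrt(2π / (16n)) = sqrt(π/(8n)).
The 18 · x^4 term contributes only at subleading order (an O(1/n) relative correction).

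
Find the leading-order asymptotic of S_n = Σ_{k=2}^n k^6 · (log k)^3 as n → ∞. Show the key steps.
S_n ~ n^7 · (log n)^3 / 7

By integral comparison, S_n = ∫_1^n x^6 · (log x)^3 dx + O(n^6 · (log n)^3). For the integral, the leading term of ∫_1^n x^6 (log x)^3 dx is n^7/7 · (log n)^3 (by repeated integration by parts; each step lowers the log-exponent and produces a relatively O(1/log n) correction). Hence S_n ~ n^7 · (log n)^3 / 7.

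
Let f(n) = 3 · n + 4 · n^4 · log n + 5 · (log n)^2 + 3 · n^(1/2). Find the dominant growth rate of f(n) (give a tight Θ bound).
f(n) ∈ Θ(n^4 · log n)

Compare the terms by growth order. For large n, n^a · (log n)^b dominates n^a' · (log n)^b' iff a > a', or (a = a' and b > b'). Ranking the 4 terms shows the dominant one is 4 · n^4 · log n. Hence f(n) ∈ Θ(n^4 · log n).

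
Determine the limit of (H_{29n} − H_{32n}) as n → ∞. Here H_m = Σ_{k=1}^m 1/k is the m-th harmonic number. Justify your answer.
lim = ln(29/32)

Euler-Maclaurin gives H_m = ln m + γ + 1/(2m) + O(1/m^2). The γ and O(1/m) terms cancel in the difference:
  H_{29n} − H_{32n} = ln(29n) − ln(32n) + O(1/n) = ln(29/32) + O(1/n).
Hence the limit is ln(29/32).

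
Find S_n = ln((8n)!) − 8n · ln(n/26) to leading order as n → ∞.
S_n ~ 8n · (ln 208 − 1) + O(ln n)

Stirling: ln((8n)!) = 8n ln(8n) − 8n + O(ln n).
  S_n = 8n ln(8n) − 8n − 8n ln(n/26) + O(ln n)
      = 8n ln(8n) − 8n ln n + 8n ln 26 − 8n + O(ln n)
      = 8n ln 8 + 8n ln 26 − 8n + O(ln n)
      = 8n (ln 208 − 1) + O(ln n).
Numerically ln(208) − 1 ≈ 4.3375.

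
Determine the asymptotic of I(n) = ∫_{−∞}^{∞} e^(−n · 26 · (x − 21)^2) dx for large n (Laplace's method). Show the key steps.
I(n) = sqrt(π/(26n))

Here φ(x) = 26 · (x − 21)^2 has its unique minimum at x* = 21 with φ(x*) = 0 and φ''(x*) = 52. Laplace's method gives
  I(n) ~ e^(−n φ(x*)) · sqrt(2π / (n · φ''(x*))) = sqrt(2π / (52n)) = sqrt(π/(26n)).
This is exact: substituting u = (x − 21)·sqrt(26n) gives I(n) = (1/sqrt(26n)) ∫_{−∞}^{∞} e^(−u^2) du = sqrt(π/(26n)).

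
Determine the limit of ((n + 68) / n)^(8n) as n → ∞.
lim = e^544

Rewrite as (1 + 68/n)^(8n). By the standard limit (1 + x/n)^n → e^x, we have (1 + 68/n)^n → e^68, and raising to the 8th power gives e^544.
More precisely, ln[(1 + 68/n)^(8n)] = 8n · ln(1 + 68/n) = 8n · (68/n + O(1/n^2)) = 544 + O(1/n) → 544.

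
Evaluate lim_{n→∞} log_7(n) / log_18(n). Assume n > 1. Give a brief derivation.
lim = ln(18) / ln(7) = log_7(18)

Change of base: log_7(n) = ln n / ln 7 and log_18(n) = ln n / ln 18. The ratio is (ln n / ln 7) · (ln 18 / ln n) = ln 18 / ln 7, a constant independent of n. So the limit is ln 18 / ln 7 = log_7(18).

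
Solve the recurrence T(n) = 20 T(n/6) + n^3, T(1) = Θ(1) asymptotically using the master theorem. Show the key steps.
T(n) = Θ(n^3)

log_6 20 ≈ 1.672. f(n) = n^3 dominates n^(log_6 20) since 3 > 1.672, and the regularity condition a·f(n/b) = 20·(n/6)^3 = (20/216)·n^3 ≤ c·f(n) holds with c = 20/216 ≈ 0.0926 < 1. So this is Case 3: T(n) = Θ(f(n)) = Θ(n^3).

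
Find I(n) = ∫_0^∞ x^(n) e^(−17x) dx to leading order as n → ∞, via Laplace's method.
I(n) ~ (sqrt(2π·n) / 17) · (n/(17e))^(n)

Write the integrand as exp(n ln x − 17x) and set f(x) = n ln x − 17x. Then f'(x) = n/x − 17 = 0 at x* = n/17, and f''(x*) = −n/x*^2 = −17^2/(n). Laplace's method (interior maximum) gives
  I(n) ~ e^(f(x*)) · sqrt(2π / |f''(x*)|)
        = exp(n ln(n/17) − n) · sqrt(2π · n / 17^2)
        = (n/17)^(n) e^(−n) · sqrt(2π·n) / 17
        = (sqrt(2π·n) / 17) · (n/(17e))^(n).
This matches Γ(n+1)/17^(n+1) with Stirling applied to Γ.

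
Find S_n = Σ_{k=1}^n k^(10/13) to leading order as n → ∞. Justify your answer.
S_n ~ (13/23) · n^(23/13)

Integral comparison: Σ_{k=1}^n k^(10/13) = ∫_0^n x^(10/13) dx + O(n^(10/13)). The integral is n^(1 + 10/13) / (1 + 10/13) = n^((10+13)/13) / ((10+13)/13) = (13/23) · n^(23/13).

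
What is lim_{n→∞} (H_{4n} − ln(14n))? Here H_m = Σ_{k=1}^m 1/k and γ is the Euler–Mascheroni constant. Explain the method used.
lim = ln(2/7) + γ

By Euler-Maclaurin, H_m = ln m + γ + O(1/m). So
  H_{4n} − ln(14n) = ln(4n) + γ − ln(14n) + O(1/n)
                       = ln(4/14) + γ + O(1/n).
Hence the limit is ln(4/14) + γ (= ln(2/7)).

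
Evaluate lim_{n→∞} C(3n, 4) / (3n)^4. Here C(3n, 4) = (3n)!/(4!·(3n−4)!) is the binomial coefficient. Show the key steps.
lim = 1/4! = 1/24

With N = 3n → ∞: C(N, 4) / N^4 = [N(N−1)…(N−3)] / (4! · N^4) = (1/4!) · 1 · (1 − 1/(3n)) · (1 − 2/(3n)) · (1 − 3/(3n)). Each factor → 1 as N → ∞, so the limit is 1/4! = 1/24.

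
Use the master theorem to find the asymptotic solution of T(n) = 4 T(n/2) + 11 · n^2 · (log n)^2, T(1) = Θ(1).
T(n) = Θ(n^2 · (log n)^3)

Here log_2 4 = 2 and f(n) = 11 · n^2 · (log n)^2 = Θ(n^(log_2 4) · (log n)^2). This is the extended Case 2 of the master theorem (f matches the critical exponent up to log factors), giving T(n) = Θ(n^(log_2 4) · (log n)^(2+1)) = Θ(n^2 · (log n)^3).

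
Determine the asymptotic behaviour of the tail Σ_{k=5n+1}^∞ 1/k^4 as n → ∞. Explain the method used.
Σ_{k>5n} 1/k^4 ~ 1/(3 · (5n)^3)

Compare to the integral: ∫_{5n}^∞ x^(−4) dx = [−x^(−3)/3]_{5n}^∞ = 1/((4−1)·(5n)^3). Euler-Maclaurin then gives
  Σ_{k>5n} 1/k^4 = ∫_{5n}^∞ dx/x^4 − 1/(2·(5n)^4) + O(1/(5n)^5).
(Equivalently this is ζ(4) − Σ_{k≤5n} 1/k^4.)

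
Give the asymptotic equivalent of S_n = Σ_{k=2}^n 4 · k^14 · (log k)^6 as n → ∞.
S_n ~ 4 · n^15 · (log n)^6 / 15

By integral comparison, S_n = ∫_1^n 4 · x^14 · (log x)^6 dx + O(n^14 · (log n)^6). For the integral, the leading term of ∫_1^n x^14 (log x)^6 dx is n^15/15 · (log n)^6 (by repeated integration by parts; each step lowers the log-exponent and produces a relatively O(1/log n) correction). Hence S_n ~ 4 · n^15 · (log n)^6 / 15.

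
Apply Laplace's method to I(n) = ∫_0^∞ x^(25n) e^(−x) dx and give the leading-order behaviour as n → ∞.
I(n) ~ sqrt(2π·25n) · (25n/e)^(25n)

Write the integrand as exp(25n ln x − x) and set f(x) = 25n ln x − x. Then f'(x) = 25n/x − 1 = 0 at x* = 25n, and f''(x*) = −25n/x*^2 = −1/(25n). Laplace's method (interior maximum) gives
  I(n) ~ e^(f(x*)) · sqrt(2π / |f''(x*)|)
        = exp(25n ln(25n) − 25n) · sqrt(2π · 25n)
        = (25n)^(25n) e^(−25n) · sqrt(2π·25n)
        = sqrt(2π·25n) · (25n/e)^(25n).
This matches Γ(25n+1) with Stirling applied to Γ.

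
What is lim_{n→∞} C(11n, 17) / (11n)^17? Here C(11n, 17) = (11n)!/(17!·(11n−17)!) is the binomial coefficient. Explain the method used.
lim = 1/17! = 1/355687428096000

With N = 11n → ∞: C(N, 17) / N^17 = [N(N−1)…(N−16)] / (17! · N^17) = (1/17!) · 1 · (1 − 1/(11n)) · … · (1 − 16/(11n)). Each factor → 1 as N → ∞, so the limit is 1/17! = 1/355687428096000.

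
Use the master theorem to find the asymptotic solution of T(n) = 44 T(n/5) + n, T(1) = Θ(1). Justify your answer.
T(n) = Θ(n^(log_5 44))

Master theorem: compare f(n) = n to n^(log_5 44) where log_5 44 ≈ 2.351. Since 1 < log_5 44, we have f(n) = O(n^(log_5 44 − ε)) for some ε > 0 — Case 1. Hence T(n) = Θ(n^(log_5 44)).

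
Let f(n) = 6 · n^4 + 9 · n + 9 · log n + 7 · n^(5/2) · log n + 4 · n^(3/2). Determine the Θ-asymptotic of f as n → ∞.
f(n) ∈ Θ(n^4)

Compare the terms by growth order. For large n, n^a · (log n)^b dominates n^a' · (log n)^b' iff a > a', or (a = a' and b > b'). Ranking the 5 terms shows the dominant one is 6 · n^4. Hence f(n) ∈ Θ(n^4).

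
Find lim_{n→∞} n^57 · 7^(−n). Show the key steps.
lim = 0

Exponentials with base > 1 dominate every fixed polynomial: for any fixed c, n^c / 7^n → 0 as n → ∞ (e.g. by the ratio test, or by writing 7^n = e^(n ln 7) and noting e^(n ln 7) / n^c → ∞). Hence n^57 · 7^(−n) = n^57 / 7^n → 0.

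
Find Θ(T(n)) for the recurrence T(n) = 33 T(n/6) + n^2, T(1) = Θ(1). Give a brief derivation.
T(n) = Θ(n^2)

log_6 33 ≈ 1.951. f(n) = n^2 dominates n^(log_6 33) since 2 > 1.951, and the regularity condition a·f(n/b) = 33·(n/6)^2 = (33/36)·n^2 ≤ c·f(n) holds with c = 33/36 ≈ 0.917 < 1. So this is Case 3: T(n) = Θ(f(n)) = Θ(n^2).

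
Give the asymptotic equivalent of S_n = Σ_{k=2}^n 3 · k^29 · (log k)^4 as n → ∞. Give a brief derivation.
S_n ~ n^30 · (log n)^4 / 10

By integral comparison, S_n = ∫_1^n 3 · x^29 · (log x)^4 dx + O(n^29 · (log n)^4). For the integral, the leading term of ∫_1^n x^29 (log x)^4 dx is n^30/30 · (log n)^4 (by repeated integration by parts; each step lowers the log-exponent and produces a relatively O(1/log n) correction). Hence S_n ~ n^30 · (log n)^4 / 10.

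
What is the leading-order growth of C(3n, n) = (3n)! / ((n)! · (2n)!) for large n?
C(3n, n) ~ (27/4)^(n) · sqrt(3/(4π·n))

Write N = n. Apply Stirling to each factorial:
  (3N)! ~ sqrt(2π·3N) · (3N/e)^(3N),
  N! ~ sqrt(2π N) · (N/e)^N,
  (2N)! ~ sqrt(2π·2N) · (2N/e)^(2N).
The exponential factors combine to (3N)^(3N) / (N^N · (2N)^(2N)) = 3^(3N)/2^(2N) = (3^3/2^2)^N = (27/4)^N.
The square-root prefactors combine to sqrt(2π·3N) / (sqrt(2π N)·sqrt(2π·2N)) = sqrt(3 / (2π·2·N)) = sqrt(3/(4π·n)).
Substituting N = n: C(3n, n) ~ (27/4)^(n) · sqrt(3/(4π·n)).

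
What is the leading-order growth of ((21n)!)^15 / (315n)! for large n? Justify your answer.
((21n)!)^15/(315n)! ~ ((2π·21n)^(14/2) / sqrt(15)) · 15^(−15·21n)  →  0

Write N = 21n. Stirling: N! ~ sqrt(2π N)(N/e)^N and (15N)! ~ sqrt(2π·15N)·(15N/e)^(15N).
  (N!)^15/(15N)! ~ (2π N)^(15/2) (N/e)^(15N) / [sqrt(2π·15N) (15N/e)^(15N)]
     = (2π N)^(15/2) / sqrt(2π·15N) · (N/(15N))^(15N)
     = (2π N)^((15−1)/2) / sqrt(15) · 15^(−15N).
Since 15^15 > 1, the factor 15^(−15N) decays exponentially, so the ratio → 0. Substituting N = 21n gives the stated form.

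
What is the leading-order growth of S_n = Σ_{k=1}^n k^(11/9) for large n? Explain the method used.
S_n ~ (9/20) · n^(20/9)

Integral comparison: Σ_{k=1}^n k^(11/9) = ∫_0^n x^(11/9) dx + O(n^(11/9)). The integral is n^(1 + 11/9) / (1 + 11/9) = n^((11+9)/9) / ((11+9)/9) = (9/20) · n^(20/9).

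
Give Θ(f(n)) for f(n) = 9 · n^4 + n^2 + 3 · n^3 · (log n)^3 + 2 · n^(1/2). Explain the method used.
f(n) ∈ Θ(n^4)

Compare the terms by growth order. For large n, n^a · (log n)^b dominates n^a' · (log n)^b' iff a > a', or (a = a' and b > b'). Ranking the 4 terms shows the dominant one is 9 · n^4. Hence f(n) ∈ Θ(n^4).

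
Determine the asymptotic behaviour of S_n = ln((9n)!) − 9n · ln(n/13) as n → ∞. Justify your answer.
S_n ~ 9n · (ln 117 − 1) + O(ln n)

Stirling: ln((9n)!) = 9n ln(9n) − 9n + O(ln n).
  S_n = 9n ln(9n) − 9n − 9n ln(n/13) + O(ln n)
      = 9n ln(9n) − 9n ln n + 9n ln 13 − 9n + O(ln n)
      = 9n ln 9 + 9n ln 13 − 9n + O(ln n)
      = 9n (ln 117 − 1) + O(ln n).
Numerically ln(117) − 1 ≈ 3.7622.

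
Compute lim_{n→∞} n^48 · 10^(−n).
lim = 0

Exponentials with base > 1 dominate every fixed polynomial: for any fixed c, n^c / 10^n → 0 as n → ∞ (e.g. by the ratio test, or by writing 10^n = e^(n ln 10) and noting e^(n ln 10) / n^c → ∞). Hence n^48 · 10^(−n) = n^48 / 10^n → 0.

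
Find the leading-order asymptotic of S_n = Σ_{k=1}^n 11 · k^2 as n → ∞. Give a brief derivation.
S_n ~ 11 · n^3 / 3

By integral comparison (Euler-Maclaurin), Σ_{k=1}^n 11 · k^2 = 11 · ∫_0^n x^2 dx + O(n^2) = 11 · n^3/3 + O(n^2). (Equivalently, Faulhaber's formula gives the same leading term.)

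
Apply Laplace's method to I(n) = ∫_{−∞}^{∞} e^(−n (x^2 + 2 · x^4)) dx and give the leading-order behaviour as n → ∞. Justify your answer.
I(n) ~ sqrt(π/n)

φ(x) = x^2 + 2 · x^4 has its unique global minimum at x* = 0 (since φ'(x) = 2x + 8x^3 = 0 only at x = 0 for real x with both coefficients positive, and φ → ∞ as |x| → ∞). At x* = 0, φ(0) = 0 and φ''(0) = 2. Laplace's method then gives
  I(n) ~ sqrt(2π / (n · φ''(0))) · e^(−n φ(0)) = sqrt(2π / (2n)) = sqrt(π/n).
The 2 · x^4 term contributes only at subleading order (an O(1/n) relative correction).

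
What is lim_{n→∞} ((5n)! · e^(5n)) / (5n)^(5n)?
lim = ∞

Stirling: (5n)! ~ sqrt(2π·5n) · (5n/e)^(5n). Hence
  (5n)! · e^(5n) / (5n)^(5n) ~ sqrt(2π·5n) = sqrt(2π·5) · sqrt(n) → ∞.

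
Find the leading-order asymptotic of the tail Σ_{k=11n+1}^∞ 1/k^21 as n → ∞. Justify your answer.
Σ_{k>11n} 1/k^21 ~ 1/(20 · (11n)^20)

Compare to the integral: ∫_{11n}^∞ x^(−21) dx = [−x^(−20)/20]_{11n}^∞ = 1/((21−1)·(11n)^20). Euler-Maclaurin then gives
  Σ_{k>11n} 1/k^21 = ∫_{11n}^∞ dx/x^21 − 1/(2·(11n)^21) + O(1/(11n)^22).
(Equivalently this is ζ(21) − Σ_{k≤11n} 1/k^21.)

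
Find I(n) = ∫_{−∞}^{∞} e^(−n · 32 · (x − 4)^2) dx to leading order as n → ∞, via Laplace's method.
I(n) = sqrt(π/(32n))

Here φ(x) = 32 · (x − 4)^2 has its unique minimum at x* = 4 with φ(x*) = 0 and φ''(x*) = 64. Laplace's method gives
  I(n) ~ e^(−n φ(x*)) · sqrt(2π / (n · φ''(x*))) = sqrt(2π / (64n)) = sqrt(π/(32n)).
This is exact: substituting u = (x − 4)·sqrt(32n) gives I(n) = (1/sqrt(32n)) ∫_{−∞}^{∞} e^(−u^2) du = sqrt(π/(32n)).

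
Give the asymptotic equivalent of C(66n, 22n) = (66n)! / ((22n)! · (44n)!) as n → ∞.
C(66n, 22n) ~ (27/4)^(22n) · sqrt(3/(4π·22n))

Write N = 22n. Apply Stirling to each factorial:
  (3N)! ~ sqrt(2π·3N) · (3N/e)^(3N),
  N! ~ sqrt(2π N) · (N/e)^N,
  (2N)! ~ sqrt(2π·2N) · (2N/e)^(2N).
The exponential factors combine to (3N)^(3N) / (N^N · (2N)^(2N)) = 3^(3N)/2^(2N) = (3^3/2^2)^N = (27/4)^N.
The square-root prefactors combine to sqrt(2π·3N) / (sqrt(2π N)·sqrt(2π·2N)) = sqrt(3 / (2π·2·N)) = sqrt(3/(4π·22n)).
Substituting N = 22n: C(66n, 22n) ~ (27/4)^(22n) · sqrt(3/(4π·22n)).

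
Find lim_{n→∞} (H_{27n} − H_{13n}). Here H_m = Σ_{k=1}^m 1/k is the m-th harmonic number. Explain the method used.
lim = ln(27/13)

Euler-Maclaurin gives H_m = ln m + γ + 1/(2m) + O(1/m^2). The γ and O(1/m) terms cancel in the difference:
  H_{27n} − H_{13n} = ln(27n) − ln(13n) + O(1/n) = ln(27/13) + O(1/n).
Hence the limit is ln(27/13).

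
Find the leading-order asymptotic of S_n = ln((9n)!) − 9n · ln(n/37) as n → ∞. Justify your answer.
S_n ~ 9n · (ln 333 − 1) + O(ln n)

Stirling: ln((9n)!) = 9n ln(9n) − 9n + O(ln n).
  S_n = 9n ln(9n) − 9n − 9n ln(n/37) + O(ln n)
      = 9n ln(9n) − 9n ln n + 9n ln 37 − 9n + O(ln n)
      = 9n ln 9 + 9n ln 37 − 9n + O(ln n)
      = 9n (ln 333 − 1) + O(ln n).
Numerically ln(333) − 1 ≈ 4.8081.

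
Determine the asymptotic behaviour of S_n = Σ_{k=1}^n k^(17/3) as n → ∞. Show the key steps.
S_n ~ (3/20) · n^(20/3)

Integral comparison: Σ_{k=1}^n k^(17/3) = ∫_0^n x^(17/3) dx + O(n^(17/3)). The integral is n^(1 + 17/3) / (1 + 17/3) = n^((17+3)/3) / ((17+3)/3) = (3/20) · n^(20/3).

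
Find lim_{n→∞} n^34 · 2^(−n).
lim = 0

Exponentials with base > 1 dominate every fixed polynomial: for any fixed c, n^c / 2^n → 0 as n → ∞ (e.g. by the ratio test, or by writing 2^n = e^(n ln 2) and noting e^(n ln 2) / n^c → ∞). Hence n^34 · 2^(−n) = n^34 / 2^n → 0.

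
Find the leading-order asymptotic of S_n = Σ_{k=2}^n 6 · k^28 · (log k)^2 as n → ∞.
S_n ~ 6 · n^29 · (log n)^2 / 29

By integral comparison, S_n = ∫_1^n 6 · x^28 · (log x)^2 dx + O(n^28 · (log n)^2). For the integral, the leading term of ∫_1^n x^28 (log x)^2 dx is n^29/29 · (log n)^2 (by repeated integration by parts; each step lowers the log-exponent and produces a relatively O(1/log n) correction). Hence S_n ~ 6 · n^29 · (log n)^2 / 29.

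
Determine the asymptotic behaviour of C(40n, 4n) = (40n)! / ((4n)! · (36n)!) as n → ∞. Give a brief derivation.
C(40n, 4n) ~ (10000000000/387420489)^(4n) · sqrt(5/(9π·4n))

Write N = 4n. Apply Stirling to each factorial:
  (10N)! ~ sqrt(2π·10N) · (10N/e)^(10N),
  N! ~ sqrt(2π N) · (N/e)^N,
  (9N)! ~ sqrt(2π·9N) · (9N/e)^(9N).
The exponential factors combine to (10N)^(10N) / (N^N · (9N)^(9N)) = 10^(10N)/9^(9N) = (10^10/9^9)^N = (10000000000/387420489)^N.
The square-root prefactors combine to sqrt(2π·10N) / (sqrt(2π N)·sqrt(2π·9N)) = sqrt(10 / (2π·9·N)) = sqrt(5/(9π·4n)).
Substituting N = 4n: C(40n, 4n) ~ (10000000000/387420489)^(4n) · sqrt(5/(9π·4n)).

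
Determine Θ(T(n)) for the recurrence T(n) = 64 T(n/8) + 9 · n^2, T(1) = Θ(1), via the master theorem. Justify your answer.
T(n) = Θ(n^2 log n)

log_8 64 = 2, and f(n) = 9 · n^2 = Θ(n^(log_8 64)). This is Case 2 of the master theorem: T(n) = Θ(f(n) · log n) = Θ(n^2 log n).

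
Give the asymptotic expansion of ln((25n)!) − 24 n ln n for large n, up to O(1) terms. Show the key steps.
ln((25n)!) − 24 n ln n = n ln n + 25(ln 25 − 1) n + (1/2) ln(2π·25n) + O(1/n)

Stirling: ln((25n)!) = 25n ln(25n) − 25n + (1/2) ln(2π·25n) + O(1/n).
Expand 25n ln(25n) = 25n (ln n + ln 25) = 25n ln n + 25n ln 25.
Subtract 24n ln n: leading term is (25 − 24) n ln n = n ln n. The next term is 25n ln 25 − 25n = 25(ln 25 − 1) n. Then the (1/2) ln(2π·25n) correction.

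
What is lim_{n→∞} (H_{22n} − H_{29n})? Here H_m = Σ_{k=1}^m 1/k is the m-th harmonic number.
lim = ln(22/29)

Euler-Maclaurin gives H_m = ln m + γ + 1/(2m) + O(1/m^2). The γ and O(1/m) terms cancel in the difference:
  H_{22n} − H_{29n} = ln(22n) − ln(29n) + O(1/n) = ln(22/29) + O(1/n).
Hence the limit is ln(22/29).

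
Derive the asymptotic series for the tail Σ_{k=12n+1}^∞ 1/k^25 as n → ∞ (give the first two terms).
Σ_{k>12n} 1/k^25 = 1/(24 · (12n)^24) − 1/(2 · (12n)^25) + O(1/(12n)^26)

Compare to the integral: ∫_{12n}^∞ x^(−25) dx = [−x^(−24)/24]_{12n}^∞ = 1/((25−1)·(12n)^24). The Euler-Maclaurin correction adds −f(12n)/2 = −1/(2·(12n)^25). Euler-Maclaurin then gives
  Σ_{k>12n} 1/k^25 = ∫_{12n}^∞ dx/x^25 − 1/(2·(12n)^25) + O(1/(12n)^26).
(Equivalently this is ζ(25) − Σ_{k≤12n} 1/k^25.)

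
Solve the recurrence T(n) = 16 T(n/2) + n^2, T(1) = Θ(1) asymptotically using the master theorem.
T(n) = Θ(n^4)

Master theorem: compare f(n) = n^2 to n^(log_2 16) where log_2 16 = 4. Since 2 < log_2 16, we have f(n) = O(n^(log_2 16 − ε)) for some ε > 0 — Case 1. Hence T(n) = Θ(n^(log_2 16)) = Θ(n^4).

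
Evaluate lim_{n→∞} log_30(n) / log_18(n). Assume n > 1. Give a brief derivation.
lim = ln(18) / ln(30) = log_30(18)

Change of base: log_30(n) = ln n / ln 30 and log_18(n) = ln n / ln 18. The ratio is (ln n / ln 30) · (ln 18 / ln n) = ln 18 / ln 30, a constant independent of n. So the limit is ln 18 / ln 30 = log_30(18).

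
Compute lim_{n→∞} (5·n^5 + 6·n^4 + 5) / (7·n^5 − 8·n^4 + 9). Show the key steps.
lim = 5/7

For large n the leading n^5 terms dominate both numerator and denominator. Dividing top and bottom by n^5, every other term tends to 0, leaving 5/7.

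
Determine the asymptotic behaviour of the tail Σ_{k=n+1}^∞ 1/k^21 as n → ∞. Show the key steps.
Σ_{k>n} 1/k^21 ~ 1/(20 · n^20)

Compare to the integral: ∫_{n}^∞ x^(−21) dx = [−x^(−20)/20]_{n}^∞ = 1/((21−1)·n^20). Euler-Maclaurin then gives
  Σ_{k>n} 1/k^21 = ∫_{n}^∞ dx/x^21 − 1/(2·n^21) + O(1/n^22).
(Equivalently this is ζ(21) − Σ_{k≤n} 1/k^21.)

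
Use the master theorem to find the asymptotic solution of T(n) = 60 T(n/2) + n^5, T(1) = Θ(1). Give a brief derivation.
T(n) = Θ(n^(log_2 60))

Master theorem: compare f(n) = n^5 to n^(log_2 60) where log_2 60 ≈ 5.907. Since 5 < log_2 60, we have f(n) = O(n^(log_2 60 − ε)) for some ε > 0 — Case 1. Hence T(n) = Θ(n^(log_2 60)).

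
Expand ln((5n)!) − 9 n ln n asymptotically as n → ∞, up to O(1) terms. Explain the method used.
ln((5n)!) − 9 n ln n = −4 n ln n + 5(ln 5 − 1) n + (1/2) ln(2π·5n) + O(1/n)

Stirling: ln((5n)!) = 5n ln(5n) − 5n + (1/2) ln(2π·5n) + O(1/n).
Expand 5n ln(5n) = 5n (ln n + ln 5) = 5n ln n + 5n ln 5.
Subtract 9n ln n: leading term is (5 − 9) n ln n = −4 n ln n. The next term is 5n ln 5 − 5n = 5(ln 5 − 1) n. Then the (1/2) ln(2π·5n) correction.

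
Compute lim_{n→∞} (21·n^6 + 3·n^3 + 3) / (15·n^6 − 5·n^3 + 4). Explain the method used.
lim = 21/15 = 7/5

For large n the leading n^6 terms dominate both numerator and denominator. Dividing top and bottom by n^6, every other term tends to 0, leaving 21/15 = 7/5.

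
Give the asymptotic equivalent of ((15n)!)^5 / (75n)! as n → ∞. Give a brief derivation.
((15n)!)^5/(75n)! ~ ((2π·15n)^(4/2) / sqrt(5)) · 5^(−5·15n)  →  0

Write N = 15n. Stirling: N! ~ sqrt(2π N)(N/e)^N and (5N)! ~ sqrt(2π·5N)·(5N/e)^(5N).
  (N!)^5/(5N)! ~ (2π N)^(5/2) (N/e)^(5N) / [sqrt(2π·5N) (5N/e)^(5N)]
     = (2π N)^(5/2) / sqrt(2π·5N) · (N/(5N))^(5N)
     = (2π N)^((5−1)/2) / sqrt(5) · 5^(−5N).
Since 5^5 > 1, the factor 5^(−5N) decays exponentially, so the ratio → 0. Substituting N = 15n gives the stated form.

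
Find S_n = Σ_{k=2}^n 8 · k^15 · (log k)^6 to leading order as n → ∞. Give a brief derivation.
S_n ~ n^16 · (log n)^6 / 2

By integral comparison, S_n = ∫_1^n 8 · x^15 · (log x)^6 dx + O(n^15 · (log n)^6). For the integral, the leading term of ∫_1^n x^15 (log x)^6 dx is n^16/16 · (log n)^6 (by repeated integration by parts; each step lowers the log-exponent and produces a relatively O(1/log n) correction). Hence S_n ~ n^16 · (log n)^6 / 2.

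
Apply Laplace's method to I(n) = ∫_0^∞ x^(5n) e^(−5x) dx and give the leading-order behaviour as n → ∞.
I(n) ~ (sqrt(2π·5n) / 5) · (5n/(5e))^(5n)

Write the integrand as exp(5n ln x − 5x) and set f(x) = 5n ln x − 5x. Then f'(x) = 5n/x − 5 = 0 at x* = 5n/5, and f''(x*) = −5n/x*^2 = −5^2/(5n). Laplace's method (interior maximum) gives
  I(n) ~ e^(f(x*)) · sqrt(2π / |f''(x*)|)
        = exp(5n ln(5n/5) − 5n) · sqrt(2π · 5n / 5^2)
        = (5n/5)^(5n) e^(−5n) · sqrt(2π·5n) / 5
        = (sqrt(2π·5n) / 5) · (5n/(5e))^(5n).
This matches Γ(5n+1)/5^(5n+1) with Stirling applied to Γ.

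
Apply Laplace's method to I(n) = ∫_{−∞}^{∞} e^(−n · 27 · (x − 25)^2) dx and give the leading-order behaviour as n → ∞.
I(n) = sqrt(π/(27n))

Here φ(x) = 27 · (x − 25)^2 has its unique minimum at x* = 25 with φ(x*) = 0 and φ''(x*) = 54. Laplace's method gives
  I(n) ~ e^(−n φ(x*)) · sqrt(2π / (n · φ''(x*))) = sqrt(2π / (54n)) = sqrt(π/(27n)).
This is exact: substituting u = (x − 25)·sqrt(27n) gives I(n) = (1/sqrt(27n)) ∫_{−∞}^{∞} e^(−u^2) du = sqrt(π/(27n)).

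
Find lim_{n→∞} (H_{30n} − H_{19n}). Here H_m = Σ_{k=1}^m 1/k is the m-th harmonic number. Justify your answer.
lim = ln(30/19)

Euler-Maclaurin gives H_m = ln m + γ + 1/(2m) + O(1/m^2). The γ and O(1/m) terms cancel in the difference:
  H_{30n} − H_{19n} = ln(30n) − ln(19n) + O(1/n) = ln(30/19) + O(1/n).
Hence the limit is ln(30/19).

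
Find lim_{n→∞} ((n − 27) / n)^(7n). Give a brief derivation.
lim = e^(−189)

Rewrite as (1 − 27/n)^(7n). By the standard limit (1 + x/n)^n → e^x, we have (1 − 27/n)^n → e^(−27), and raising to the 7th power gives e^(−189).
More precisely, ln[(1 − 27/n)^(7n)] = 7n · ln(1 − 27/n) = 7n · (-27/n + O(1/n^2)) = -189 + O(1/n) → -189.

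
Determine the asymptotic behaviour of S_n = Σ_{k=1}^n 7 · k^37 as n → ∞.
S_n ~ 7 · n^38 / 38

By integral comparison (Euler-Maclaurin), Σ_{k=1}^n 7 · k^37 = 7 · ∫_0^n x^37 dx + O(n^37) = 7 · n^38/38 + O(n^37). (Equivalently, Faulhaber's formula gives the same leading term.)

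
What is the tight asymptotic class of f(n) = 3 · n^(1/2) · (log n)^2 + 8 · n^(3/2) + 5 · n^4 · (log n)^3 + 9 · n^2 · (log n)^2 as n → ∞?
f(n) ∈ Θ(n^4 · (log n)^3)

Compare the terms by growth order. For large n, n^a · (log n)^b dominates n^a' · (log n)^b' iff a > a', or (a = a' and b > b'). Ranking the 4 terms shows the dominant one is 5 · n^4 · (log n)^3. Hence f(n) ∈ Θ(n^4 · (log n)^3).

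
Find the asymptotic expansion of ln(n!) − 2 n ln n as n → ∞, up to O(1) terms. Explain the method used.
ln(n!) − 2 n ln n = −n ln n − n + (1/2) ln(2π n) + O(1/n)

Stirling: ln((n)!) = n ln(n) − n + (1/2) ln(2π·n) + O(1/n).
Here n ln(n) = n ln n.
Subtract 2n ln n: leading term is (1 − 2) n ln n = −n ln n. The next term is −n. Then the (1/2) ln(2π·n) correction.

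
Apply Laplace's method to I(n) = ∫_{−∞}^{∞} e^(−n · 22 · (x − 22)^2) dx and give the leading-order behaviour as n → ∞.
I(n) = sqrt(π/(22n))

Here φ(x) = 22 · (x − 22)^2 has its unique minimum at x* = 22 with φ(x*) = 0 and φ''(x*) = 44. Laplace's method gives
  I(n) ~ e^(−n φ(x*)) · sqrt(2π / (n · φ''(x*))) = sqrt(2π / (44n)) = sqrt(π/(22n)).
This is exact: substituting u = (x − 22)·sqrt(22n) gives I(n) = (1/sqrt(22n)) ∫_{−∞}^{∞} e^(−u^2) du = sqrt(π/(22n)).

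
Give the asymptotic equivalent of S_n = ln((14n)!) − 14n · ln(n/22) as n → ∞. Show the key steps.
S_n ~ 14n · (ln 308 − 1) + O(ln n)

Stirling: ln((14n)!) = 14n ln(14n) − 14n + O(ln n).
  S_n = 14n ln(14n) − 14n − 14n ln(n/22) + O(ln n)
      = 14n ln(14n) − 14n ln n + 14n ln 22 − 14n + O(ln n)
      = 14n ln 14 + 14n ln 22 − 14n + O(ln n)
      = 14n (ln 308 − 1) + O(ln n).
Numerically ln(308) − 1 ≈ 4.7301.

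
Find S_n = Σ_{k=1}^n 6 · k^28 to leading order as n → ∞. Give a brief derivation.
S_n ~ 6 · n^29 / 29

By integral comparison (Euler-Maclaurin), Σ_{k=1}^n 6 · k^28 = 6 · ∫_0^n x^28 dx + O(n^28) = 6 · n^29/29 + O(n^28). (Equivalently, Faulhaber's formula gives the same leading term.)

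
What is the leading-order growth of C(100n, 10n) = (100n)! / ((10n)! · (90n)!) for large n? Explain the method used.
C(100n, 10n) ~ (10000000000/387420489)^(10n) · sqrt(5/(9π·10n))

Write N = 10n. Apply Stirling to each factorial:
  (10N)! ~ sqrt(2π·10N) · (10N/e)^(10N),
  N! ~ sqrt(2π N) · (N/e)^N,
  (9N)! ~ sqrt(2π·9N) · (9N/e)^(9N).
The exponential factors combine to (10N)^(10N) / (N^N · (9N)^(9N)) = 10^(10N)/9^(9N) = (10^10/9^9)^N = (10000000000/387420489)^N.
The square-root prefactors combine to sqrt(2π·10N) / (sqrt(2π N)·sqrt(2π·9N)) = sqrt(10 / (2π·9·N)) = sqrt(5/(9π·10n)).
Substituting N = 10n: C(100n, 10n) ~ (10000000000/387420489)^(10n) · sqrt(5/(9π·10n)).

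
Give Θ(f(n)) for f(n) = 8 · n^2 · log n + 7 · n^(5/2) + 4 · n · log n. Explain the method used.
f(n) ∈ Θ(n^(5/2))

Compare the terms by growth order. For large n, n^a · (log n)^b dominates n^a' · (log n)^b' iff a > a', or (a = a' and b > b'). Ranking the 3 terms shows the dominant one is 7 · n^(5/2). Hence f(n) ∈ Θ(n^(5/2)).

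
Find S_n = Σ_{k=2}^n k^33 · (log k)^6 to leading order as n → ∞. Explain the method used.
S_n ~ n^34 · (log n)^6 / 34

By integral comparison, S_n = ∫_1^n x^33 · (log x)^6 dx + O(n^33 · (log n)^6). For the integral, the leading term of ∫_1^n x^33 (log x)^6 dx is n^34/34 · (log n)^6 (by repeated integration by parts; each step lowers the log-exponent and produces a relatively O(1/log n) correction). Hence S_n ~ n^34 · (log n)^6 / 34.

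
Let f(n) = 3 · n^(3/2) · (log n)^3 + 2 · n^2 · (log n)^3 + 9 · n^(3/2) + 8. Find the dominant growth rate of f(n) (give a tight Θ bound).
f(n) ∈ Θ(n^2 · (log n)^3)

Compare the terms by growth order. For large n, n^a · (log n)^b dominates n^a' · (log n)^b' iff a > a', or (a = a' and b > b'). Ranking the 4 terms shows the dominant one is 2 · n^2 · (log n)^3. Hence f(n) ∈ Θ(n^2 · (log n)^3).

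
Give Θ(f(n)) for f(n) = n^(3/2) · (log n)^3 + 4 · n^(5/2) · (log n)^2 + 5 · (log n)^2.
f(n) ∈ Θ(n^(5/2) · (log n)^2)

Compare the terms by growth order. For large n, n^a · (log n)^b dominates n^a' · (log n)^b' iff a > a', or (a = a' and b > b'). Ranking the 3 terms shows the dominant one is 4 · n^(5/2) · (log n)^2. Hence f(n) ∈ Θ(n^(5/2) · (log n)^2).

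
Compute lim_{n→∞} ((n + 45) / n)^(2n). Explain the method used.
lim = e^90

Rewrite as (1 + 45/n)^(2n). By the standard limit (1 + x/n)^n → e^x, we have (1 + 45/n)^n → e^45, and raising to the 2nd power gives e^90.
More precisely, ln[(1 + 45/n)^(2n)] = 2n · ln(1 + 45/n) = 2n · (45/n + O(1/n^2)) = 90 + O(1/n) → 90.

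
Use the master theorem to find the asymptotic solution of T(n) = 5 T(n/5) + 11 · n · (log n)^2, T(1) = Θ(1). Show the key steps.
T(n) = Θ(n · (log n)^3)

Here log_5 5 = 1 and f(n) = 11 · n · (log n)^2 = Θ(n^(log_5 5) · (log n)^2). This is the extended Case 2 of the master theorem (f matches the critical exponent up to log factors), giving T(n) = Θ(n^(log_5 5) · (log n)^(2+1)) = Θ(n · (log n)^3).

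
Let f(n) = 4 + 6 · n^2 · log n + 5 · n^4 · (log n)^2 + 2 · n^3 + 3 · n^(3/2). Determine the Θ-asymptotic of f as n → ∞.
f(n) ∈ Θ(n^4 · (log n)^2)

Compare the terms by growth order. For large n, n^a · (log n)^b dominates n^a' · (log n)^b' iff a > a', or (a = a' and b > b'). Ranking the 5 terms shows the dominant one is 5 · n^4 · (log n)^2. Hence f(n) ∈ Θ(n^4 · (log n)^2).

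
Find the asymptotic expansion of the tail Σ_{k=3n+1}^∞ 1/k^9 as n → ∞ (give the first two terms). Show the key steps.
Σ_{k>3n} 1/k^9 = 1/(8 · (3n)^8) − 1/(2 · (3n)^9) + O(1/(3n)^10)

Compare to the integral: ∫_{3n}^∞ x^(−9) dx = [−x^(−8)/8]_{3n}^∞ = 1/((9−1)·(3n)^8). The Euler-Maclaurin correction adds −f(3n)/2 = −1/(2·(3n)^9). Euler-Maclaurin then gives
  Σ_{k>3n} 1/k^9 = ∫_{3n}^∞ dx/x^9 − 1/(2·(3n)^9) + O(1/(3n)^10).
(Equivalently this is ζ(9) − Σ_{k≤3n} 1/k^9.)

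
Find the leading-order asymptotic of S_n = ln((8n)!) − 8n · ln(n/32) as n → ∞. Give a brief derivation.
S_n ~ 8n · (ln 256 − 1) + O(ln n)

Stirling: ln((8n)!) = 8n ln(8n) − 8n + O(ln n).
  S_n = 8n ln(8n) − 8n − 8n ln(n/32) + O(ln n)
      = 8n ln(8n) − 8n ln n + 8n ln 32 − 8n + O(ln n)
      = 8n ln 8 + 8n ln 32 − 8n + O(ln n)
      = 8n (ln 256 − 1) + O(ln n).
Numerically ln(256) − 1 ≈ 4.5452.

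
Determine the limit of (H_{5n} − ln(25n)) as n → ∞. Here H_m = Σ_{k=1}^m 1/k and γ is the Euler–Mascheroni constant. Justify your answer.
lim = −ln 5 + γ

By Euler-Maclaurin, H_m = ln m + γ + O(1/m). So
  H_{5n} − ln(25n) = ln(5n) + γ − ln(25n) + O(1/n)
                       = ln(5/25) + γ + O(1/n).
Hence the limit is ln(5/25) + γ (= −ln 5).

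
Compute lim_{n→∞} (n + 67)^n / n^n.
lim = e^67

Rewrite as (1 + 67/n)^(n). By the standard limit (1 + x/n)^n → e^x, we have (1 + 67/n)^n → e^67, and raising to the 1st power gives e^67.
More precisely, ln[(1 + 67/n)^(n)] = n · ln(1 + 67/n) = n · (67/n + O(1/n^2)) = 67 + O(1/n) → 67.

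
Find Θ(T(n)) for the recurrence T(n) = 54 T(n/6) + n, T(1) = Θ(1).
T(n) = Θ(n^(log_6 54))

Master theorem: compare f(n) = n to n^(log_6 54) where log_6 54 ≈ 2.226. Since 1 < log_6 54, we have f(n) = O(n^(log_6 54 − ε)) for some ε > 0 — Case 1. Hence T(n) = Θ(n^(log_6 54)).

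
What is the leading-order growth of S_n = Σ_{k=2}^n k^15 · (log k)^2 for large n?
S_n ~ n^16 · (log n)^2 / 16

By integral comparison, S_n = ∫_1^n x^15 · (log x)^2 dx + O(n^15 · (log n)^2). For the integral, the leading term of ∫_1^n x^15 (log x)^2 dx is n^16/16 · (log n)^2 (by repeated integration by parts; each step lowers the log-exponent and produces a relatively O(1/log n) correction). Hence S_n ~ n^16 · (log n)^2 / 16.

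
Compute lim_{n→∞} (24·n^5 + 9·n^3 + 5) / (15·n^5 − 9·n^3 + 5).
lim = 24/15 = 8/5

For large n the leading n^5 terms dominate both numerator and denominator. Dividing top and bottom by n^5, every other term tends to 0, leaving 24/15 = 8/5.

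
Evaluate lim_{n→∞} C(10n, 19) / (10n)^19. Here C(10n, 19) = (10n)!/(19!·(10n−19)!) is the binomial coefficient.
lim = 1/19! = 1/121645100408832000

With N = 10n → ∞: C(N, 19) / N^19 = [N(N−1)…(N−18)] / (19! · N^19) = (1/19!) · 1 · (1 − 1/(10n)) · … · (1 − 18/(10n)). Each factor → 1 as N → ∞, so the limit is 1/19! = 1/121645100408832000.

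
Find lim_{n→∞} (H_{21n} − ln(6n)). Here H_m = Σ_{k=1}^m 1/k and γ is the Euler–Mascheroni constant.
lim = ln(7/2) + γ

By Euler-Maclaurin, H_m = ln m + γ + O(1/m). So
  H_{21n} − ln(6n) = ln(21n) + γ − ln(6n) + O(1/n)
                       = ln(21/6) + γ + O(1/n).
Hence the limit is ln(21/6) + γ (= ln(7/2)).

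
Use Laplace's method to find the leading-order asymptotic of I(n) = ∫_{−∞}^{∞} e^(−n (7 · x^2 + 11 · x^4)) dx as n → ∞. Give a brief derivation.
I(n) ~ sqrt(π/(7n))

φ(x) = 7 · x^2 + 11 · x^4 has its unique global minimum at x* = 0 (since φ'(x) = 14x + 44x^3 = 0 only at x = 0 for real x with both coefficients positive, and φ → ∞ as |x| → ∞). At x* = 0, φ(0) = 0 and φ''(0) = 14. Laplace's method then gives
  I(n) ~ sqrt(2π / (n · φ''(0))) · e^(−n φ(0)) = sqrt(2π / (14n)) = sqrt(π/(7n)).
The 11 · x^4 term contributes only at subleading order (an O(1/n) relative correction).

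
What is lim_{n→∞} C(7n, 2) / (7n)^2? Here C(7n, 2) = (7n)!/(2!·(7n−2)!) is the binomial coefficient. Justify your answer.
lim = 1/2! = 1/2

With N = 7n → ∞: C(N, 2) / N^2 = [N(N−1)…(N−1)] / (2! · N^2) = (1/2!) · 1 · (1 − 1/(7n)). Each factor → 1 as N → ∞, so the limit is 1/2! = 1/2.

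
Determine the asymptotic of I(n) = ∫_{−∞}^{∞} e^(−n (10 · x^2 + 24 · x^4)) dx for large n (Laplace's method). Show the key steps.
I(n) ~ sqrt(π/(10n))

φ(x) = 10 · x^2 + 24 · x^4 has its unique global minimum at x* = 0 (since φ'(x) = 20x + 96x^3 = 0 only at x = 0 for real x with both coefficients positive, and φ → ∞ as |x| → ∞). At x* = 0, φ(0) = 0 and φ''(0) = 20. Laplace's method then gives
  I(n) ~ sqrt(2π / (n · φ''(0))) · e^(−n φ(0)) = sqrt(2π / (20n)) = sqrt(π/(10n)).
The 24 · x^4 term contributes only at subleading order (an O(1/n) relative correction).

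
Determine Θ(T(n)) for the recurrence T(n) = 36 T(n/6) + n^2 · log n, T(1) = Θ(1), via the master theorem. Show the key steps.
T(n) = Θ(n^2 · (log n)^2)

Here log_6 36 = 2 and f(n) = n^2 · log n = Θ(n^(log_6 36) · (log n)^1). This is the extended Case 2 of the master theorem (f matches the critical exponent up to log factors), giving T(n) = Θ(n^(log_6 36) · (log n)^(1+1)) = Θ(n^2 · (log n)^2).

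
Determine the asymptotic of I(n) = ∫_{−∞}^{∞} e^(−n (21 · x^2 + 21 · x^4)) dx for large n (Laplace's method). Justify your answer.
I(n) ~ sqrt(π/(21n))

φ(x) = 21 · x^2 + 21 · x^4 has its unique global minimum at x* = 0 (since φ'(x) = 42x + 84x^3 = 0 only at x = 0 for real x with both coefficients positive, and φ → ∞ as |x| → ∞). At x* = 0, φ(0) = 0 and φ''(0) = 42. Laplace's method then gives
  I(n) ~ sqrt(2π / (n · φ''(0))) · e^(−n φ(0)) = sqrt(2π / (42n)) = sqrt(π/(21n)).
The 21 · x^4 term contributes only at subleading order (an O(1/n) relative correction).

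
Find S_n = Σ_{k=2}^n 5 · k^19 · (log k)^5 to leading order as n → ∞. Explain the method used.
S_n ~ n^20 · (log n)^5 / 4

By integral comparison, S_n = ∫_1^n 5 · x^19 · (log x)^5 dx + O(n^19 · (log n)^5). For the integral, the leading term of ∫_1^n x^19 (log x)^5 dx is n^20/20 · (log n)^5 (by repeated integration by parts; each step lowers the log-exponent and produces a relatively O(1/log n) correction). Hence S_n ~ n^20 · (log n)^5 / 4.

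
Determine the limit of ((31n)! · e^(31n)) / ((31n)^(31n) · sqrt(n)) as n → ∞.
lim = sqrt(2π·31)

Stirling: (31n)! ~ sqrt(2π·31n) · (31n/e)^(31n). Hence
  (31n)! · e^(31n) / (31n)^(31n) ~ sqrt(2π·31n).
Dividing by sqrt(n): sqrt(2π·31n) / sqrt(n) = sqrt(2π·31) · n^((1−1)/2), so the limit is sqrt(2π·31).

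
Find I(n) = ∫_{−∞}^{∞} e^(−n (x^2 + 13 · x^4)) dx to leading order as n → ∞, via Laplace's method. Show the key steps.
I(n) ~ sqrt(π/n)

φ(x) = x^2 + 13 · x^4 has its unique global minimum at x* = 0 (since φ'(x) = 2x + 52x^3 = 0 only at x = 0 for real x with both coefficients positive, and φ → ∞ as |x| → ∞). At x* = 0, φ(0) = 0 and φ''(0) = 2. Laplace's method then gives
  I(n) ~ sqrt(2π / (n · φ''(0))) · e^(−n φ(0)) = sqrt(2π / (2n)) = sqrt(π/n).
The 13 · x^4 term contributes only at subleading order (an O(1/n) relative correction).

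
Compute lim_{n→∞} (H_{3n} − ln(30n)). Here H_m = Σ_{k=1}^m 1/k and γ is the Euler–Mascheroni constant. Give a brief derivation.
lim = −ln 10 + γ

By Euler-Maclaurin, H_m = ln m + γ + O(1/m). So
  H_{3n} − ln(30n) = ln(3n) + γ − ln(30n) + O(1/n)
                       = ln(3/30) + γ + O(1/n).
Hence the limit is ln(3/30) + γ (= −ln 10).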